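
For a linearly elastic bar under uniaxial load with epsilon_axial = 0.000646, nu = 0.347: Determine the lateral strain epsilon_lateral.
Model: a linearly elastic bar under uniaxial load, so epsilon_lateral = -nu·epsilon_axial.
Substitute:
  epsilon_lateral = -(0.347 × 0.000646)
  epsilon_lateral = -0.0002242
Final answer: epsilon_lateral = -0.0002242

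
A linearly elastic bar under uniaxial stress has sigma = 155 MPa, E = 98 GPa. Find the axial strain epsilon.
Model: a linearly elastic bar under uniaxial stress, so epsilon = sigma / E.
Convert to SI units:
  sigma = 155 MPa = 1.55 × 10⁸ Pa
  E = 98 GPa = 9.8 × 10¹⁰ Pa
Substitute:
  epsilon = (1.55 × 10⁸) / (9.8 × 10¹⁰)
  epsilon = 0.001582
Final answer: epsilon = 0.001582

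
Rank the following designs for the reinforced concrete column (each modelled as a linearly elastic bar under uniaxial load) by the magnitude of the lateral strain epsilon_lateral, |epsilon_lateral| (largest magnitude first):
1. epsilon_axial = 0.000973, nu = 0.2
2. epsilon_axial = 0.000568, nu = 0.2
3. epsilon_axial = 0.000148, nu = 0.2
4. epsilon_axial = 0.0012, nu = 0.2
Model: a linearly elastic bar under uniaxial load, so epsilon_lateral = -nu·epsilon_axial (SI units).
  Case 1: epsilon_lateral = -(0.2 × 0.000973) = -0.0001946
  Case 2: epsilon_lateral = -(0.2 × 0.000568) = -0.0001136
  Case 3: epsilon_lateral = -(0.2 × 0.000148) = -2.96 × 10⁻⁵
  Case 4: epsilon_lateral = -(0.2 × 0.0012) = -0.00024
Ordering by |epsilon_lateral|: 0.00024 (case 4) > 0.0001946 (case 1) > 0.0001136 (case 2) > 2.96 × 10⁻⁵ (case 3)
Final answer: 4, 1, 2, 3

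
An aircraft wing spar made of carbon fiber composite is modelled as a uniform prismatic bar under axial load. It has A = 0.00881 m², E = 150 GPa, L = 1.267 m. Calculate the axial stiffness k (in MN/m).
Model: a uniform prismatic bar under axial load, so k = (A·E) / L.
Convert to SI units:
  E = 150 GPa = 1.5 × 10¹¹ Pa
Substitute:
  k = (0.00881 × (1.5 × 10¹¹)) / 1.267
  k = 1.043 × 10⁹ N/m
Convert: k = 1.043 × 10⁹ N/m = 1043 MN/m
Final answer: k = 1043 MN/m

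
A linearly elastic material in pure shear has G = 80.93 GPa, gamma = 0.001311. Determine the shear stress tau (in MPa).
Model: a linearly elastic material in pure shear, so tau = G·gamma.
Convert to SI units:
  G = 80.93 GPa = 8.093 × 10¹⁰ Pa
Substitute:
  tau = (8.093 × 10¹⁰) × 0.001311
  tau = 1.061 × 10⁸ Pa
Convert: tau = 1.061 × 10⁸ Pa = 106.1 MPa
Final answer: tau = 106.1 MPa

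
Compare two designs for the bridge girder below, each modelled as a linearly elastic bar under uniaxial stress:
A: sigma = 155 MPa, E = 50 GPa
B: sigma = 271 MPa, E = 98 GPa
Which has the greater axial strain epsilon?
Model: a linearly elastic bar under uniaxial stress, so epsilon = sigma / E (SI units).
  A: epsilon = (1.55 × 10⁸) / (5 × 10¹⁰) = 0.0031
  B: epsilon = (2.71 × 10⁸) / (9.8 × 10¹⁰) = 0.002765
0.0031 > 0.002765, so A is larger.
Final answer: A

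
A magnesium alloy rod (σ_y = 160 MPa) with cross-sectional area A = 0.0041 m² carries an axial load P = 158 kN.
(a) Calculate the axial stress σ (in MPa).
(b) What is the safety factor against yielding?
(a) Axial stress σ = P/A. Convert P = 158 kN = 158000 N.
  σ = 158000 / 0.0041 = 3.854 × 10⁷ Pa = 38.54 MPa
(b) Safety factor SF = σ_y/σ = 160 / 38.54 = 4.152
Final answer: (a) σ = 38.54 MPa, (b) SF = 4.152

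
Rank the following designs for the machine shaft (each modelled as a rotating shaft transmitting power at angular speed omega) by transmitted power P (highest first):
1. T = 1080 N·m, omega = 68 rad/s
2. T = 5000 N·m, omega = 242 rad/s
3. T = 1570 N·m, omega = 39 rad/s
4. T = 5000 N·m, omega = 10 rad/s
Model: a rotating shaft transmitting power at angular speed omega, so P = T·omega (SI units).
  Case 1: P = 1080 × 68 = 73440 W = 73.44 kW
  Case 2: P = 5000 × 242 = 1.21 × 10⁶ W = 1210 kW
  Case 3: P = 1570 × 39 = 61230 W = 61.23 kW
  Case 4: P = 5000 × 10 = 50000 W = 50 kW
Ordering: 1210 kW (case 2) > 73.44 kW (case 1) > 61.23 kW (case 3) > 50 kW (case 4)
Final answer: 2, 1, 3, 4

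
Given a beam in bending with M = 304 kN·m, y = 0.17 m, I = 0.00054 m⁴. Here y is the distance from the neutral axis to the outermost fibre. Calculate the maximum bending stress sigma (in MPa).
Model: a beam in bending, so sigma = (M·y) / I.
Convert to SI units:
  M = 304 kN·m = 304000 N·m
Substitute:
  sigma = (304000 × 0.17) / 0.00054
  sigma = 9.57 × 10⁷ Pa
Convert: sigma = 9.57 × 10⁷ Pa = 95.7 MPa
Final answer: sigma = 95.7 MPa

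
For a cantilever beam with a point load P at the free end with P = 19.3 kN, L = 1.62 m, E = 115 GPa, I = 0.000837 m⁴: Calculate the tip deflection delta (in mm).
Model: a cantilever beam with a point load P at the free end, so delta = (P·L^3) / (3·E·I).
Convert to SI units:
  P = 19.3 kN = 19300 N
  E = 115 GPa = 1.15 × 10¹¹ Pa
Substitute:
  delta = (19300 × 1.62^3) / (3 × (1.15 × 10¹¹) × 0.000837)
  delta = 0.0002842 m
Convert: delta = 0.0002842 m = 0.2842 mm
Final answer: delta = 0.2842 mm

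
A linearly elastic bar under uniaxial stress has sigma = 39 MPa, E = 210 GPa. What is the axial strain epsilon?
Model: a linearly elastic bar under uniaxial stress, so epsilon = sigma / E.
Convert to SI units:
  sigma = 39 MPa = 3.9 × 10⁷ Pa
  E = 210 GPa = 2.1 × 10¹¹ Pa
Substitute:
  epsilon = (3.9 × 10⁷) / (2.1 × 10¹¹)
  epsilon = 0.0001857
Final answer: epsilon = 0.0001857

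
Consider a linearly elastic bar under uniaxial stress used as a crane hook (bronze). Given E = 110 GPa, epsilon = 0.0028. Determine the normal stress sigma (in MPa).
Model: a linearly elastic bar under uniaxial stress, so sigma = E·epsilon.
Convert to SI units:
  E = 110 GPa = 1.1 × 10¹¹ Pa
Substitute:
  sigma = (1.1 × 10¹¹) × 0.0028
  sigma = 3.08 × 10⁸ Pa
Convert: sigma = 3.08 × 10⁸ Pa = 308 MPa
Final answer: sigma = 308 MPa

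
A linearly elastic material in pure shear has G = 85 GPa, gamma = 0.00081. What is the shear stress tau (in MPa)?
Model: a linearly elastic material in pure shear, so tau = G·gamma.
Convert to SI units:
  G = 85 GPa = 8.5 × 10¹⁰ Pa
Substitute:
  tau = (8.5 × 10¹⁰) × 0.00081
  tau = 6.885 × 10⁷ Pa
Convert: tau = 6.885 × 10⁷ Pa = 68.85 MPa
Final answer: tau = 68.85 MPa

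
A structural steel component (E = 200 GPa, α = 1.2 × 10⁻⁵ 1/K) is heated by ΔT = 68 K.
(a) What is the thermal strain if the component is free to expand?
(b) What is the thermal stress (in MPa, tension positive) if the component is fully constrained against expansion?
(a) Free thermal strain ε_th = α·ΔT = (1.2 × 10⁻⁵) × 68 = 0.000816
(b) Fully constrained, the expansion is suppressed, so σ = -E·α·ΔT. Convert E = 200 GPa = 2 × 10¹¹ Pa.
  σ = -(2 × 10¹¹) × (1.2 × 10⁻⁵) × 68 = -1.632 × 10⁸ Pa = -163.2 MPa (compressive)
Final answer: (a) ε_th = 0.000816, (b) σ = -163.2 MPa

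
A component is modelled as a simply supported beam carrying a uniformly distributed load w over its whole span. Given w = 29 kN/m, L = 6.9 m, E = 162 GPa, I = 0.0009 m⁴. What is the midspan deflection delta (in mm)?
Model: a simply supported beam carrying a uniformly distributed load w over its whole span, so delta = (5·w·L^4) / (384·E·I).
Convert to SI units:
  w = 29 kN/m = 29000 N/m
  E = 162 GPa = 1.62 × 10¹¹ Pa
Substitute:
  delta = (5 × 29000 × 6.9^4) / (384 × (1.62 × 10¹¹) × 0.0009)
  delta = 0.005871 m
Convert: delta = 0.005871 m = 5.871 mm
Final answer: delta = 5.871 mm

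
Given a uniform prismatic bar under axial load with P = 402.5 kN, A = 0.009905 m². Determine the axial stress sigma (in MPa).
Model: a uniform prismatic bar under axial load, so sigma = P / A.
Convert to SI units:
  P = 402.5 kN = 402500 N
Substitute:
  sigma = 402500 / 0.009905
  sigma = 4.064 × 10⁷ Pa
Convert: sigma = 4.064 × 10⁷ Pa = 40.64 MPa
Final answer: sigma = 40.64 MPa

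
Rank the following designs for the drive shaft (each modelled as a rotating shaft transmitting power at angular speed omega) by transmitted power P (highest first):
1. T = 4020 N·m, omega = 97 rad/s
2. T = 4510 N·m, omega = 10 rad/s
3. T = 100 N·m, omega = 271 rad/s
Model: a rotating shaft transmitting power at angular speed omega, so P = T·omega (SI units).
  Case 1: P = 4020 × 97 = 389900 W = 389.9 kW
  Case 2: P = 4510 × 10 = 45100 W = 45.1 kW
  Case 3: P = 100 × 271 = 27100 W = 27.1 kW
Ordering: 389.9 kW (case 1) > 45.1 kW (case 2) > 27.1 kW (case 3)
Final answer: 1, 2, 3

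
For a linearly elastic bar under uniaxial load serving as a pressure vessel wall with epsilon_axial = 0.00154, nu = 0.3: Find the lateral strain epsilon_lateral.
Model: a linearly elastic bar under uniaxial load, so epsilon_lateral = -nu·epsilon_axial.
Substitute:
  epsilon_lateral = -(0.3 × 0.00154)
  epsilon_lateral = -0.000462
Final answer: epsilon_lateral = -0.000462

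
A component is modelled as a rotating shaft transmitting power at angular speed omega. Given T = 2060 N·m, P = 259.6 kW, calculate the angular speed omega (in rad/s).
Model: a rotating shaft transmitting power at angular speed omega, so P = T·omega.
Solve for omega: omega = P / T.
Convert to SI units:
  P = 259.6 kW = 259600 W
Substitute:
  omega = 259600 / 2060
  omega = 126 rad/s
Final answer: omega = 126 rad/s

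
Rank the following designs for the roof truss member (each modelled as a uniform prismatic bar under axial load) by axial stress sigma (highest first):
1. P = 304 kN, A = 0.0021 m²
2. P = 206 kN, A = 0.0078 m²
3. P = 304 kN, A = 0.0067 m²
Model: a uniform prismatic bar under axial load, so sigma = P / A (SI units).
  Case 1: sigma = 304000 / 0.0021 = 1.448 × 10⁸ Pa = 144.8 MPa
  Case 2: sigma = 206000 / 0.0078 = 2.641 × 10⁷ Pa = 26.41 MPa
  Case 3: sigma = 304000 / 0.0067 = 4.537 × 10⁷ Pa = 45.37 MPa
Ordering: 144.8 MPa (case 1) > 45.37 MPa (case 3) > 26.41 MPa (case 2)
Final answer: 1, 3, 2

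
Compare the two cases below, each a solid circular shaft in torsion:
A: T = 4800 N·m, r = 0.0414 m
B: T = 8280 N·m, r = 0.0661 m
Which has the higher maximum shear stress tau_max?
Model: a solid circular shaft in torsion, so tau_max = (2·T) / (π·r^3) (SI units).
  A: tau_max = (2 × 4800) / (π × 0.0414^3) = 4.306 × 10⁷ Pa = 43.06 MPa
  B: tau_max = (2 × 8280) / (π × 0.0661^3) = 1.825 × 10⁷ Pa = 18.25 MPa
43.06 MPa > 18.25 MPa, so A is larger.
Final answer: A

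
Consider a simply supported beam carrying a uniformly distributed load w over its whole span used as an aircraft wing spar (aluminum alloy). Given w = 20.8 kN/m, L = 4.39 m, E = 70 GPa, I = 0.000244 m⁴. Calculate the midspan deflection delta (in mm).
Model: a simply supported beam carrying a uniformly distributed load w over its whole span, so delta = (5·w·L^4) / (384·E·I).
Convert to SI units:
  w = 20.8 kN/m = 20800 N/m
  E = 70 GPa = 7 × 10¹⁰ Pa
Substitute:
  delta = (5 × 20800 × 4.39^4) / (384 × (7 × 10¹⁰) × 0.000244)
  delta = 0.005889 m
Convert: delta = 0.005889 m = 5.889 mm
Final answer: delta = 5.889 mm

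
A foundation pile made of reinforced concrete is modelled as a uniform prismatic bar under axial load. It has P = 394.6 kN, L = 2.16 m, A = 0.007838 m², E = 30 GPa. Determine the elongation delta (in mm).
Model: a uniform prismatic bar under axial load, so delta = (P·L) / (A·E).
Convert to SI units:
  P = 394.6 kN = 394600 N
  E = 30 GPa = 3 × 10¹⁰ Pa
Substitute:
  delta = (394600 × 2.16) / (0.007838 × (3 × 10¹⁰))
  delta = 0.003625 m
Convert: delta = 0.003625 m = 3.625 mm
Final answer: delta = 3.625 mm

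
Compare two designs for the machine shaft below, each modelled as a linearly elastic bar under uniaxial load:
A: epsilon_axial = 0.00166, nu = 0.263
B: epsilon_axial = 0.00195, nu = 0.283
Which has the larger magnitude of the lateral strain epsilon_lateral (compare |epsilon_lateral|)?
Model: a linearly elastic bar under uniaxial load, so epsilon_lateral = -nu·epsilon_axial (SI units).
  A: epsilon_lateral = -(0.263 × 0.00166) = -0.0004366
  B: epsilon_lateral = -(0.283 × 0.00195) = -0.0005518
|epsilon_lateral|: A = 0.0004366, B = 0.0005518, so B is larger in magnitude.
Final answer: B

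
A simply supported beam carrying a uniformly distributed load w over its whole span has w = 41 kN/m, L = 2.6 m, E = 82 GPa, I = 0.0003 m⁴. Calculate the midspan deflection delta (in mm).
Model: a simply supported beam carrying a uniformly distributed load w over its whole span, so delta = (5·w·L^4) / (384·E·I).
Convert to SI units:
  w = 41 kN/m = 41000 N/m
  E = 82 GPa = 8.2 × 10¹⁰ Pa
Substitute:
  delta = (5 × 41000 × 2.6^4) / (384 × (8.2 × 10¹⁰) × 0.0003)
  delta = 0.0009917 m
Convert: delta = 0.0009917 m = 0.9917 mm
Final answer: delta = 0.9917 mm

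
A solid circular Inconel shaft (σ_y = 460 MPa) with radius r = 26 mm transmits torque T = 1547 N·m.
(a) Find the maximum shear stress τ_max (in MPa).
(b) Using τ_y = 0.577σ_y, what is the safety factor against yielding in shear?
(a) For a solid circular shaft, τ_max = T·r/J with J = π·r^4/2, i.e. τ_max = 2·T / (π·r^3). Convert r = 26 mm = 0.026 m.
  τ_max = (2 × 1547) / (π × 0.026^3) = 5.603 × 10⁷ Pa = 56.03 MPa
(b) τ_y = 0.577 × 460 = 265.42 MPa
  SF = τ_y/τ_max = 265.42 / 56.03 = 4.737
Final answer: (a) τ_max = 56.03 MPa, (b) SF = 4.737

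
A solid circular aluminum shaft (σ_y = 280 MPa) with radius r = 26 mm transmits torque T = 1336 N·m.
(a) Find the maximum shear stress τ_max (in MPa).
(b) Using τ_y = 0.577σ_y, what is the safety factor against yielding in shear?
(a) For a solid circular shaft, τ_max = T·r/J with J = π·r^4/2, i.e. τ_max = 2·T / (π·r^3). Convert r = 26 mm = 0.026 m.
  τ_max = (2 × 1336) / (π × 0.026^3) = 4.839 × 10⁷ Pa = 48.39 MPa
(b) τ_y = 0.577 × 280 = 161.56 MPa
  SF = τ_y/τ_max = 161.56 / 48.39 = 3.339
Final answer: (a) τ_max = 48.39 MPa, (b) SF = 3.339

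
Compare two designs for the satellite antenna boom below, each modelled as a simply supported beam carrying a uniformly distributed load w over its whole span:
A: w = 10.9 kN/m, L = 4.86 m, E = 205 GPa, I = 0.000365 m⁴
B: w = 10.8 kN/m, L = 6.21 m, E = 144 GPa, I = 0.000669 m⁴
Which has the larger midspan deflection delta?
Model: a simply supported beam carrying a uniformly distributed load w over its whole span, so delta = (5·w·L^4) / (384·E·I) (SI units).
  A: delta = (5 × 10900 × 4.86^4) / (384 × (2.05 × 10¹¹) × 0.000365) = 0.001058 m = 1.058 mm
  B: delta = (5 × 10800 × 6.21^4) / (384 × (1.44 × 10¹¹) × 0.000669) = 0.002171 m = 2.171 mm
2.171 mm > 1.058 mm, so B is larger.
Final answer: B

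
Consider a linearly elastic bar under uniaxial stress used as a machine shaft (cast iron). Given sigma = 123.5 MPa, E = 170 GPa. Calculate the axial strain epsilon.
Model: a linearly elastic bar under uniaxial stress, so epsilon = sigma / E.
Convert to SI units:
  sigma = 123.5 MPa = 1.235 × 10⁸ Pa
  E = 170 GPa = 1.7 × 10¹¹ Pa
Substitute:
  epsilon = (1.235 × 10⁸) / (1.7 × 10¹¹)
  epsilon = 0.0007265
Final answer: epsilon = 0.0007265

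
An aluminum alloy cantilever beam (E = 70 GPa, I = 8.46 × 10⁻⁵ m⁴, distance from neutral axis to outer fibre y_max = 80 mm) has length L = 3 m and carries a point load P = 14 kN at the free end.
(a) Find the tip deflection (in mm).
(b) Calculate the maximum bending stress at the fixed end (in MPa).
(a) Tip deflection of a cantilever with an end point load: δ = P·L^3 / (3·E·I). Convert P = 14 kN = 14000 N, E = 70 GPa = 7 × 10¹⁰ Pa.
  δ = (14000 × 3^3) / (3 × (7 × 10¹⁰) × (8.46 × 10⁻⁵)) = 0.02128 m = 21.28 mm
(b) Maximum bending moment at the fixed end: M = P·L = 14000 × 3 = 42000 N·m. Convert y_max = 80 mm = 0.08 m.
  σ = M·y_max / I = (42000 × 0.08) / (8.46 × 10⁻⁵) = 3.972 × 10⁷ Pa = 39.72 MPa
Final answer: (a) δ = 21.28 mm, (b) σ = 39.72 MPa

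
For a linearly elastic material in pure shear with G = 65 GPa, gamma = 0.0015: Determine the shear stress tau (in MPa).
Model: a linearly elastic material in pure shear, so tau = G·gamma.
Convert to SI units:
  G = 65 GPa = 6.5 × 10¹⁰ Pa
Substitute:
  tau = (6.5 × 10¹⁰) × 0.0015
  tau = 9.75 × 10⁷ Pa
Convert: tau = 9.75 × 10⁷ Pa = 97.5 MPa
Final answer: tau = 97.5 MPa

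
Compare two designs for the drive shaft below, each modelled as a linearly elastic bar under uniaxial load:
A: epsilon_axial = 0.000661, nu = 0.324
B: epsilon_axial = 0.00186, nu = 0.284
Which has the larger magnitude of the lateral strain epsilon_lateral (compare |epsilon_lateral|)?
Model: a linearly elastic bar under uniaxial load, so epsilon_lateral = -nu·epsilon_axial (SI units).
  A: epsilon_lateral = -(0.324 × 0.000661) = -0.0002142
  B: epsilon_lateral = -(0.284 × 0.00186) = -0.0005282
|epsilon_lateral|: A = 0.0002142, B = 0.0005282, so B is larger in magnitude.
Final answer: B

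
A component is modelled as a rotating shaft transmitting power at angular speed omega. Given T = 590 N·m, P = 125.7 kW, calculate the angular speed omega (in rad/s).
Model: a rotating shaft transmitting power at angular speed omega, so P = T·omega.
Solve for omega: omega = P / T.
Convert to SI units:
  P = 125.7 kW = 125700 W
Substitute:
  omega = 125700 / 590
  omega = 213.1 rad/s
Final answer: omega = 213.1 rad/s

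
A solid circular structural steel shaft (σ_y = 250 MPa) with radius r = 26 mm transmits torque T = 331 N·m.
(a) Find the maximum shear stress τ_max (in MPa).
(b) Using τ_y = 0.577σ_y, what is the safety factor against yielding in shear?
(a) For a solid circular shaft, τ_max = T·r/J with J = π·r^4/2, i.e. τ_max = 2·T / (π·r^3). Convert r = 26 mm = 0.026 m.
  τ_max = (2 × 331) / (π × 0.026^3) = 1.199 × 10⁷ Pa = 11.99 MPa
(b) τ_y = 0.577 × 250 = 144.25 MPa
  SF = τ_y/τ_max = 144.25 / 11.99 = 12.03
Final answer: (a) τ_max = 11.99 MPa, (b) SF = 12.03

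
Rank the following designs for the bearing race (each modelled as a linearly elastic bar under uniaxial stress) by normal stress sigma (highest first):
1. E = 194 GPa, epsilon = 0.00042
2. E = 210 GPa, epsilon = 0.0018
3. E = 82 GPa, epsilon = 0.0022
Model: a linearly elastic bar under uniaxial stress, so sigma = E·epsilon (SI units).
  Case 1: sigma = (1.94 × 10¹¹) × 0.00042 = 8.148 × 10⁷ Pa = 81.48 MPa
  Case 2: sigma = (2.1 × 10¹¹) × 0.0018 = 3.78 × 10⁸ Pa = 378 MPa
  Case 3: sigma = (8.2 × 10¹⁰) × 0.0022 = 1.804 × 10⁸ Pa = 180.4 MPa
Ordering: 378 MPa (case 2) > 180.4 MPa (case 3) > 81.48 MPa (case 1)
Final answer: 2, 3, 1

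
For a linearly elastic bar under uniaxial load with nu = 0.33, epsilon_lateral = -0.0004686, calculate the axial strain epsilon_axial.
Model: a linearly elastic bar under uniaxial load, so epsilon_lateral = -nu·epsilon_axial.
Solve for epsilon_axial: epsilon_axial = -epsilon_lateral / nu.
Substitute:
  epsilon_axial = -(-0.0004686) / 0.33
  epsilon_axial = 0.00142
Final answer: epsilon_axial = 0.00142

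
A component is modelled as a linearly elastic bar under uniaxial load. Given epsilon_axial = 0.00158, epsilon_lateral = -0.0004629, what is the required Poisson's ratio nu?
Model: a linearly elastic bar under uniaxial load, so epsilon_lateral = -nu·epsilon_axial.
Solve for nu: nu = -epsilon_lateral / epsilon_axial.
Substitute:
  nu = -(-0.0004629) / 0.00158
  nu = 0.293
Final answer: nu = 0.293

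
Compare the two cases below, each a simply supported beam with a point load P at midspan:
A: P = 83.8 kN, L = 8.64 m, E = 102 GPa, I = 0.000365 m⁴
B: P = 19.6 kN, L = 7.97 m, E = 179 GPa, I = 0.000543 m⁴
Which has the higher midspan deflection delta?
Model: a simply supported beam with a point load P at midspan, so delta = (P·L^3) / (48·E·I) (SI units).
  A: delta = (83800 × 8.64^3) / (48 × (1.02 × 10¹¹) × 0.000365) = 0.03024 m = 30.24 mm
  B: delta = (19600 × 7.97^3) / (48 × (1.79 × 10¹¹) × 0.000543) = 0.002127 m = 2.127 mm
30.24 mm > 2.127 mm, so A is larger.
Final answer: A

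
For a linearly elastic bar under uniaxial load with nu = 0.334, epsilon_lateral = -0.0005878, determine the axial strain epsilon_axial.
Model: a linearly elastic bar under uniaxial load, so epsilon_lateral = -nu·epsilon_axial.
Solve for epsilon_axial: epsilon_axial = -epsilon_lateral / nu.
Substitute:
  epsilon_axial = -(-0.0005878) / 0.334
  epsilon_axial = 0.00176
Final answer: epsilon_axial = 0.00176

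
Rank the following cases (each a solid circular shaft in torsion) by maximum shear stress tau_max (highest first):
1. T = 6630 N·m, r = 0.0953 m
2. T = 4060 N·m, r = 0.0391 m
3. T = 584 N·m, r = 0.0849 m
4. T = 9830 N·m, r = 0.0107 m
Model: a solid circular shaft in torsion, so tau_max = (2·T) / (π·r^3) (SI units).
  Case 1: tau_max = (2 × 6630) / (π × 0.0953^3) = 4.877 × 10⁶ Pa = 4.877 MPa
  Case 2: tau_max = (2 × 4060) / (π × 0.0391^3) = 4.324 × 10⁷ Pa = 43.24 MPa
  Case 3: tau_max = (2 × 584) / (π × 0.0849^3) = 607500 Pa = 0.6075 MPa
  Case 4: tau_max = (2 × 9830) / (π × 0.0107^3) = 5.108 × 10⁹ Pa = 5108 MPa
Ordering: 5108 MPa (case 4) > 43.24 MPa (case 2) > 4.877 MPa (case 1) > 0.6075 MPa (case 3)
Final answer: 4, 2, 1, 3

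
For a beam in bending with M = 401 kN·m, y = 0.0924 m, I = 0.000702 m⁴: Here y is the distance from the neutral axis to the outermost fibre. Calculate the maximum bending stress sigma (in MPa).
Model: a beam in bending, so sigma = (M·y) / I.
Convert to SI units:
  M = 401 kN·m = 401000 N·m
Substitute:
  sigma = (401000 × 0.0924) / 0.000702
  sigma = 5.278 × 10⁷ Pa
Convert: sigma = 5.278 × 10⁷ Pa = 52.78 MPa
Final answer: sigma = 52.78 MPa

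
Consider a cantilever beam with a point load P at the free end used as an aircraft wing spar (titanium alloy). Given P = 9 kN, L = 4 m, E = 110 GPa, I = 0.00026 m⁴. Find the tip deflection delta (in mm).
Model: a cantilever beam with a point load P at the free end, so delta = (P·L^3) / (3·E·I).
Convert to SI units:
  P = 9 kN = 9000 N
  E = 110 GPa = 1.1 × 10¹¹ Pa
Substitute:
  delta = (9000 × 4^3) / (3 × (1.1 × 10¹¹) × 0.00026)
  delta = 0.006713 m
Convert: delta = 0.006713 m = 6.713 mm
Final answer: delta = 6.713 mm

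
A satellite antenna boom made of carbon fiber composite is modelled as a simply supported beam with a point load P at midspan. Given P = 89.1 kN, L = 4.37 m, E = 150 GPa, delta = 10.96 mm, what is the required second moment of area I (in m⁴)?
Model: a simply supported beam with a point load P at midspan, so delta = (P·L^3) / (48·E·I).
Solve for I: I = (P·L^3) / (48·delta·E).
Convert to SI units:
  P = 89.1 kN = 89100 N
  E = 150 GPa = 1.5 × 10¹¹ Pa
  delta = 10.96 mm = 0.01096 m
Substitute:
  I = (89100 × 4.37^3) / (48 × 0.01096 × (1.5 × 10¹¹))
  I = 9.423 × 10⁻⁵ m⁴
Final answer: I = 9.423 × 10⁻⁵ m⁴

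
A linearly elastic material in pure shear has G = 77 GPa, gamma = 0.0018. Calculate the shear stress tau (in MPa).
Model: a linearly elastic material in pure shear, so tau = G·gamma.
Convert to SI units:
  G = 77 GPa = 7.7 × 10¹⁰ Pa
Substitute:
  tau = (7.7 × 10¹⁰) × 0.0018
  tau = 1.386 × 10⁸ Pa
Convert: tau = 1.386 × 10⁸ Pa = 138.6 MPa
Final answer: tau = 138.6 MPa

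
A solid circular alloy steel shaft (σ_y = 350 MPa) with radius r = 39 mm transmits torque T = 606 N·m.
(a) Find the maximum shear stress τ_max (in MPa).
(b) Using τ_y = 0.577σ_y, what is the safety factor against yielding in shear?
(a) For a solid circular shaft, τ_max = T·r/J with J = π·r^4/2, i.e. τ_max = 2·T / (π·r^3). Convert r = 39 mm = 0.039 m.
  τ_max = (2 × 606) / (π × 0.039^3) = 6.504 × 10⁶ Pa = 6.504 MPa
(b) τ_y = 0.577 × 350 = 201.95 MPa
  SF = τ_y/τ_max = 201.95 / 6.504 = 31.05
Final answer: (a) τ_max = 6.504 MPa, (b) SF = 31.05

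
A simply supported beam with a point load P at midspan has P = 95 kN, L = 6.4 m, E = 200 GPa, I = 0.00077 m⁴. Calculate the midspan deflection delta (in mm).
Model: a simply supported beam with a point load P at midspan, so delta = (P·L^3) / (48·E·I).
Convert to SI units:
  P = 95 kN = 95000 N
  E = 200 GPa = 2 × 10¹¹ Pa
Substitute:
  delta = (95000 × 6.4^3) / (48 × (2 × 10¹¹) × 0.00077)
  delta = 0.003369 m
Convert: delta = 0.003369 m = 3.369 mm
Final answer: delta = 3.369 mm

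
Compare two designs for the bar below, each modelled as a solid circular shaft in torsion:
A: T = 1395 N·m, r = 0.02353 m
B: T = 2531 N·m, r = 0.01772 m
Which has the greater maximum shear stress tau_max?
Model: a solid circular shaft in torsion, so tau_max = (2·T) / (π·r^3) (SI units).
  A: tau_max = (2 × 1395) / (π × 0.02353^3) = 6.817 × 10⁷ Pa = 68.17 MPa
  B: tau_max = (2 × 2531) / (π × 0.01772^3) = 2.896 × 10⁸ Pa = 289.6 MPa
289.6 MPa > 68.17 MPa, so B is larger.
Final answer: B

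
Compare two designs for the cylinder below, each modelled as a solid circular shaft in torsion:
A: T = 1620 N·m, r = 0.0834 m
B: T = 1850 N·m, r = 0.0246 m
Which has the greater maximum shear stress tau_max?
Model: a solid circular shaft in torsion, so tau_max = (2·T) / (π·r^3) (SI units).
  A: tau_max = (2 × 1620) / (π × 0.0834^3) = 1.778 × 10⁶ Pa = 1.778 MPa
  B: tau_max = (2 × 1850) / (π × 0.0246^3) = 7.911 × 10⁷ Pa = 79.11 MPa
79.11 MPa > 1.778 MPa, so B is larger.
Final answer: B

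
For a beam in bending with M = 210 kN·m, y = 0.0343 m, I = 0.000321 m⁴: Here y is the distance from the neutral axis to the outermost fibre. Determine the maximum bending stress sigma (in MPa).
Model: a beam in bending, so sigma = (M·y) / I.
Convert to SI units:
  M = 210 kN·m = 210000 N·m
Substitute:
  sigma = (210000 × 0.0343) / 0.000321
  sigma = 2.244 × 10⁷ Pa
Convert: sigma = 2.244 × 10⁷ Pa = 22.44 MPa
Final answer: sigma = 22.44 MPa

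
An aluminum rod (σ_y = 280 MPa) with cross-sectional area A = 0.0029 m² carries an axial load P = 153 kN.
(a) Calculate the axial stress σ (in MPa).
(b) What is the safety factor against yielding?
(a) Axial stress σ = P/A. Convert P = 153 kN = 153000 N.
  σ = 153000 / 0.0029 = 5.276 × 10⁷ Pa = 52.76 MPa
(b) Safety factor SF = σ_y/σ = 280 / 52.76 = 5.307
Final answer: (a) σ = 52.76 MPa, (b) SF = 5.307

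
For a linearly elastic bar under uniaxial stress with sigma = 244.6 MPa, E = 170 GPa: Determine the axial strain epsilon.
Model: a linearly elastic bar under uniaxial stress, so epsilon = sigma / E.
Convert to SI units:
  sigma = 244.6 MPa = 2.446 × 10⁸ Pa
  E = 170 GPa = 1.7 × 10¹¹ Pa
Substitute:
  epsilon = (2.446 × 10⁸) / (1.7 × 10¹¹)
  epsilon = 0.001439
Final answer: epsilon = 0.001439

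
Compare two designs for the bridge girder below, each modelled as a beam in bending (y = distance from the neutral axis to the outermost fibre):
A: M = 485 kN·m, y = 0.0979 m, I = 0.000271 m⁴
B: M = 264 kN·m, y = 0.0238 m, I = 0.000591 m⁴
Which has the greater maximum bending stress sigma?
Model: a beam in bending (y = distance from the neutral axis to the outermost fibre), so sigma = (M·y) / I (SI units).
  A: sigma = (485000 × 0.0979) / 0.000271 = 1.752 × 10⁸ Pa = 175.2 MPa
  B: sigma = (264000 × 0.0238) / 0.000591 = 1.063 × 10⁷ Pa = 10.63 MPa
175.2 MPa > 10.63 MPa, so A is larger.
Final answer: A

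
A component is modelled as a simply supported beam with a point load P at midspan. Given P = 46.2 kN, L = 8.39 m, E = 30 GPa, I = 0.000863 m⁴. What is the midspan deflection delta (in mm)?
Model: a simply supported beam with a point load P at midspan, so delta = (P·L^3) / (48·E·I).
Convert to SI units:
  P = 46.2 kN = 46200 N
  E = 30 GPa = 3 × 10¹⁰ Pa
Substitute:
  delta = (46200 × 8.39^3) / (48 × (3 × 10¹⁰) × 0.000863)
  delta = 0.02196 m
Convert: delta = 0.02196 m = 21.96 mm
Final answer: delta = 21.96 mm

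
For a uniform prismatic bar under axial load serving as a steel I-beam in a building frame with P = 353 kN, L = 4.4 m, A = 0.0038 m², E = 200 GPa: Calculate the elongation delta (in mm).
Model: a uniform prismatic bar under axial load, so delta = (P·L) / (A·E).
Convert to SI units:
  P = 353 kN = 353000 N
  E = 200 GPa = 2 × 10¹¹ Pa
Substitute:
  delta = (353000 × 4.4) / (0.0038 × (2 × 10¹¹))
  delta = 0.002044 m
Convert: delta = 0.002044 m = 2.044 mm
Final answer: delta = 2.044 mm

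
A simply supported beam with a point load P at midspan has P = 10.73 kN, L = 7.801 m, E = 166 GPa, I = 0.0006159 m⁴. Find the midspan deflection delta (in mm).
Model: a simply supported beam with a point load P at midspan, so delta = (P·L^3) / (48·E·I).
Convert to SI units:
  P = 10.73 kN = 10730 N
  E = 166 GPa = 1.66 × 10¹¹ Pa
Substitute:
  delta = (10730 × 7.801^3) / (48 × (1.66 × 10¹¹) × 0.0006159)
  delta = 0.001038 m
Convert: delta = 0.001038 m = 1.038 mm
Final answer: delta = 1.038 mm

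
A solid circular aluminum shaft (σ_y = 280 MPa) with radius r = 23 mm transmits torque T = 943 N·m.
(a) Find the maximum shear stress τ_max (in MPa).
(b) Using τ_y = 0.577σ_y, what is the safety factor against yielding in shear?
(a) For a solid circular shaft, τ_max = T·r/J with J = π·r^4/2, i.e. τ_max = 2·T / (π·r^3). Convert r = 23 mm = 0.023 m.
  τ_max = (2 × 943) / (π × 0.023^3) = 4.934 × 10⁷ Pa = 49.34 MPa
(b) τ_y = 0.577 × 280 = 161.56 MPa
  SF = τ_y/τ_max = 161.56 / 49.34 = 3.274
Final answer: (a) τ_max = 49.34 MPa, (b) SF = 3.274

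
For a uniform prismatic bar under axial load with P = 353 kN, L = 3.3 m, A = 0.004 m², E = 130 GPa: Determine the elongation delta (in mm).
Model: a uniform prismatic bar under axial load, so delta = (P·L) / (A·E).
Convert to SI units:
  P = 353 kN = 353000 N
  E = 130 GPa = 1.3 × 10¹¹ Pa
Substitute:
  delta = (353000 × 3.3) / (0.004 × (1.3 × 10¹¹))
  delta = 0.00224 m
Convert: delta = 0.00224 m = 2.24 mm
Final answer: delta = 2.24 mm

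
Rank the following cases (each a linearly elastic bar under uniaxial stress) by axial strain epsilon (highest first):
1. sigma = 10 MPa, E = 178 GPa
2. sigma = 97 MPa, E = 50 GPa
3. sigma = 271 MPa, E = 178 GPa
Model: a linearly elastic bar under uniaxial stress, so epsilon = sigma / E (SI units).
  Case 1: epsilon = (1 × 10⁷) / (1.78 × 10¹¹) = 5.618 × 10⁻⁵
  Case 2: epsilon = (9.7 × 10⁷) / (5 × 10¹⁰) = 0.00194
  Case 3: epsilon = (2.71 × 10⁸) / (1.78 × 10¹¹) = 0.001522
Ordering: 0.00194 (case 2) > 0.001522 (case 3) > 5.618 × 10⁻⁵ (case 1)
Final answer: 2, 3, 1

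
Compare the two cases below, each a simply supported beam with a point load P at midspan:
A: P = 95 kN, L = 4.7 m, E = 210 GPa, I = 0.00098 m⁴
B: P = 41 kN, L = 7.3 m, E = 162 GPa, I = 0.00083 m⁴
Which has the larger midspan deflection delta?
Model: a simply supported beam with a point load P at midspan, so delta = (P·L^3) / (48·E·I) (SI units).
  A: delta = (95000 × 4.7^3) / (48 × (2.1 × 10¹¹) × 0.00098) = 0.0009985 m = 0.9985 mm
  B: delta = (41000 × 7.3^3) / (48 × (1.62 × 10¹¹) × 0.00083) = 0.002471 m = 2.471 mm
2.471 mm > 0.9985 mm, so B is larger.
Final answer: B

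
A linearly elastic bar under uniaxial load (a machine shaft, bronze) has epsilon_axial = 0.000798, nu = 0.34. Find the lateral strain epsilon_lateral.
Model: a linearly elastic bar under uniaxial load, so epsilon_lateral = -nu·epsilon_axial.
Substitute:
  epsilon_lateral = -(0.34 × 0.000798)
  epsilon_lateral = -0.0002713
Final answer: epsilon_lateral = -0.0002713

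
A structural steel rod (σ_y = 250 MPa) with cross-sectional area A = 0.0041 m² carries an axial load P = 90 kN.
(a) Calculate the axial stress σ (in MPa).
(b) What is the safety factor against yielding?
(a) Axial stress σ = P/A. Convert P = 90 kN = 90000 N.
  σ = 90000 / 0.0041 = 2.195 × 10⁷ Pa = 21.95 MPa
(b) Safety factor SF = σ_y/σ = 250 / 21.95 = 11.39
Final answer: (a) σ = 21.95 MPa, (b) SF = 11.39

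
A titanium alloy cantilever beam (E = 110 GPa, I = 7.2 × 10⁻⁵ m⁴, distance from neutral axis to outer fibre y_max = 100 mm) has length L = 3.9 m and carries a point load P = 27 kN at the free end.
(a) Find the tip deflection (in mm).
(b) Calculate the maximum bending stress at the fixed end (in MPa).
(a) Tip deflection of a cantilever with an end point load: δ = P·L^3 / (3·E·I). Convert P = 27 kN = 27000 N, E = 110 GPa = 1.1 × 10¹¹ Pa.
  δ = (27000 × 3.9^3) / (3 × (1.1 × 10¹¹) × (7.2 × 10⁻⁵)) = 0.06741 m = 67.41 mm
(b) Maximum bending moment at the fixed end: M = P·L = 27000 × 3.9 = 105300 N·m. Convert y_max = 100 mm = 0.1 m.
  σ = M·y_max / I = (105300 × 0.1) / (7.2 × 10⁻⁵) = 1.462 × 10⁸ Pa = 146.2 MPa
Final answer: (a) δ = 67.41 mm, (b) σ = 146.2 MPa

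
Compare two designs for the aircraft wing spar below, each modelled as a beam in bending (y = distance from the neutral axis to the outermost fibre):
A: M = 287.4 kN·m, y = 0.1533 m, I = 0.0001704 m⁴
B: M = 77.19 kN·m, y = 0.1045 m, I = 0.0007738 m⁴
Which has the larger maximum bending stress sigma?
Model: a beam in bending (y = distance from the neutral axis to the outermost fibre), so sigma = (M·y) / I (SI units).
  A: sigma = (287400 × 0.1533) / 0.0001704 = 2.586 × 10⁸ Pa = 258.6 MPa
  B: sigma = (77190 × 0.1045) / 0.0007738 = 1.042 × 10⁷ Pa = 10.42 MPa
258.6 MPa > 10.42 MPa, so A is larger.
Final answer: A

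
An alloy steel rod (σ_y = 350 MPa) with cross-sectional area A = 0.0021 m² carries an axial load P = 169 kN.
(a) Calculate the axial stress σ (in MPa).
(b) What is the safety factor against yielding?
(a) Axial stress σ = P/A. Convert P = 169 kN = 169000 N.
  σ = 169000 / 0.0021 = 8.048 × 10⁷ Pa = 80.48 MPa
(b) Safety factor SF = σ_y/σ = 350 / 80.48 = 4.349
Final answer: (a) σ = 80.48 MPa, (b) SF = 4.349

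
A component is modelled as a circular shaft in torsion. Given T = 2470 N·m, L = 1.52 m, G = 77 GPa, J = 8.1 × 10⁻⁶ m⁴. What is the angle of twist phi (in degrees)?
Model: a circular shaft in torsion, so phi = (T·L) / (G·J).
Convert to SI units:
  G = 77 GPa = 7.7 × 10¹⁰ Pa
Substitute:
  phi = (2470 × 1.52) / ((7.7 × 10¹⁰) × (8.1 × 10⁻⁶))
  phi = 0.00602 rad
Convert to degrees: phi = 0.00602 × 180/π = 0.3449°
Final answer: phi = 0.3449°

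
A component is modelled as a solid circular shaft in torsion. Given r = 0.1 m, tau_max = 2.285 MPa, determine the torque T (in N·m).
Model: a solid circular shaft in torsion, so tau_max = (2·T) / (π·r^3).
Solve for T: T = (π·tau_max·r^3) / 2.
Convert to SI units:
  tau_max = 2.285 MPa = 2.285 × 10⁶ Pa
Substitute:
  T = (π × (2.285 × 10⁶) × 0.1^3) / 2
  T = 3589 N·m
Final answer: T = 3589 N·m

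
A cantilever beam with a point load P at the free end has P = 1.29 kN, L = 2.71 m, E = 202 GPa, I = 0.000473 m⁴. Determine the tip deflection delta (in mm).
Model: a cantilever beam with a point load P at the free end, so delta = (P·L^3) / (3·E·I).
Convert to SI units:
  P = 1.29 kN = 1290 N
  E = 202 GPa = 2.02 × 10¹¹ Pa
Substitute:
  delta = (1290 × 2.71^3) / (3 × (2.02 × 10¹¹) × 0.000473)
  delta = 8.957 × 10⁻⁵ m
Convert: delta = 8.957 × 10⁻⁵ m = 0.08957 mm
Final answer: delta = 0.08957 mm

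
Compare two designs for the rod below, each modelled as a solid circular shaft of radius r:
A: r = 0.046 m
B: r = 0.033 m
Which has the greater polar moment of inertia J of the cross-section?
Model: a solid circular shaft of radius r, so J = (π·r^4) / 2 (SI units).
  A: J = (π × 0.046^4) / 2 = 7.033 × 10⁻⁶ m⁴
  B: J = (π × 0.033^4) / 2 = 1.863 × 10⁻⁶ m⁴
7.033 × 10⁻⁶ m⁴ > 1.863 × 10⁻⁶ m⁴, so A is larger.
Final answer: A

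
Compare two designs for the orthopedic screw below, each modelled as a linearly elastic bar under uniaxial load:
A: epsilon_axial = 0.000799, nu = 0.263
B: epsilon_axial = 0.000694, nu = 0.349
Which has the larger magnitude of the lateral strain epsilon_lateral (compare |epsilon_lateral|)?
Model: a linearly elastic bar under uniaxial load, so epsilon_lateral = -nu·epsilon_axial (SI units).
  A: epsilon_lateral = -(0.263 × 0.000799) = -0.0002101
  B: epsilon_lateral = -(0.349 × 0.000694) = -0.0002422
|epsilon_lateral|: A = 0.0002101, B = 0.0002422, so B is larger in magnitude.
Final answer: B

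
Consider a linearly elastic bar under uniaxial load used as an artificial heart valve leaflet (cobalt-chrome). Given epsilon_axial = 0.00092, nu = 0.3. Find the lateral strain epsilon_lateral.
Model: a linearly elastic bar under uniaxial load, so epsilon_lateral = -nu·epsilon_axial.
Substitute:
  epsilon_lateral = -(0.3 × 0.00092)
  epsilon_lateral = -0.000276
Final answer: epsilon_lateral = -0.000276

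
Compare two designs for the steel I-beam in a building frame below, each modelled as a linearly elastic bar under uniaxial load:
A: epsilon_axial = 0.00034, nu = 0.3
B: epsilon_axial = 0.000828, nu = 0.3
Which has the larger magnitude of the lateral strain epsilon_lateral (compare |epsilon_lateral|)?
Model: a linearly elastic bar under uniaxial load, so epsilon_lateral = -nu·epsilon_axial (SI units).
  A: epsilon_lateral = -(0.3 × 0.00034) = -0.000102
  B: epsilon_lateral = -(0.3 × 0.000828) = -0.0002484
|epsilon_lateral|: A = 0.000102, B = 0.0002484, so B is larger in magnitude.
Final answer: B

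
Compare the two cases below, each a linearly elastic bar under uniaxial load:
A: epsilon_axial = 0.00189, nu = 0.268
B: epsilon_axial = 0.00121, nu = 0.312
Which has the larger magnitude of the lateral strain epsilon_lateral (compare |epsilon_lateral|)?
Model: a linearly elastic bar under uniaxial load, so epsilon_lateral = -nu·epsilon_axial (SI units).
  A: epsilon_lateral = -(0.268 × 0.00189) = -0.0005065
  B: epsilon_lateral = -(0.312 × 0.00121) = -0.0003775
|epsilon_lateral|: A = 0.0005065, B = 0.0003775, so A is larger in magnitude.
Final answer: A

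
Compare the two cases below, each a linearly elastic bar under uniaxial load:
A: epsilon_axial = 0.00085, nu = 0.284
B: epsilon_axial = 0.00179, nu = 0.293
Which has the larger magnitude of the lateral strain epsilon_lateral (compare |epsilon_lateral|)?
Model: a linearly elastic bar under uniaxial load, so epsilon_lateral = -nu·epsilon_axial (SI units).
  A: epsilon_lateral = -(0.284 × 0.00085) = -0.0002414
  B: epsilon_lateral = -(0.293 × 0.00179) = -0.0005245
|epsilon_lateral|: A = 0.0002414, B = 0.0005245, so B is larger in magnitude.
Final answer: B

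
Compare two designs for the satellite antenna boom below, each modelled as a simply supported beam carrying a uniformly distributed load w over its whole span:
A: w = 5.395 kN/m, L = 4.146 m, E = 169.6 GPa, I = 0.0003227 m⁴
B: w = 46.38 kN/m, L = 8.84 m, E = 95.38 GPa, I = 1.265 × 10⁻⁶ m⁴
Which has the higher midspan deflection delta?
Model: a simply supported beam carrying a uniformly distributed load w over its whole span, so delta = (5·w·L^4) / (384·E·I) (SI units).
  A: delta = (5 × 5395 × 4.146^4) / (384 × (1.696 × 10¹¹) × 0.0003227) = 0.0003792 m = 0.3792 mm
  B: delta = (5 × 46380 × 8.84^4) / (384 × (9.538 × 10¹⁰) × (1.265 × 10⁻⁶)) = 30.57 m = 30570 mm
30570 mm > 0.3792 mm, so B is larger.
Final answer: B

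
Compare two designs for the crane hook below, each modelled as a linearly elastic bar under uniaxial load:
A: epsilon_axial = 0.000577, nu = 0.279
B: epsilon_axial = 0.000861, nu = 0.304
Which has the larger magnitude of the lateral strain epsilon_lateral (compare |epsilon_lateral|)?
Model: a linearly elastic bar under uniaxial load, so epsilon_lateral = -nu·epsilon_axial (SI units).
  A: epsilon_lateral = -(0.279 × 0.000577) = -0.000161
  B: epsilon_lateral = -(0.304 × 0.000861) = -0.0002617
|epsilon_lateral|: A = 0.000161, B = 0.0002617, so B is larger in magnitude.
Final answer: B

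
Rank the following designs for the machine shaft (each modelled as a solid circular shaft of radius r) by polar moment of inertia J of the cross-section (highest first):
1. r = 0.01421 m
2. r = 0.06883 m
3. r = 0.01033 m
Model: a solid circular shaft of radius r, so J = (π·r^4) / 2 (SI units).
  Case 1: J = (π × 0.01421^4) / 2 = 6.405 × 10⁻⁸ m⁴
  Case 2: J = (π × 0.06883^4) / 2 = 3.526 × 10⁻⁵ m⁴
  Case 3: J = (π × 0.01033^4) / 2 = 1.789 × 10⁻⁸ m⁴
Ordering: 3.526 × 10⁻⁵ m⁴ (case 2) > 6.405 × 10⁻⁸ m⁴ (case 1) > 1.789 × 10⁻⁸ m⁴ (case 3)
Final answer: 2, 1, 3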